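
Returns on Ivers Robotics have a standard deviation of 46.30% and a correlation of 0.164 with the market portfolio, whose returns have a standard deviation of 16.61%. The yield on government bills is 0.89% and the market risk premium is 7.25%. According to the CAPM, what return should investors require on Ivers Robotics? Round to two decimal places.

β = ρ × σ_i / σ_m = 0.164 × 46.30% / 16.61% = 0.4571
E(R) = 0.89% + 0.4571 × 7.25% = 4.20%

4.20%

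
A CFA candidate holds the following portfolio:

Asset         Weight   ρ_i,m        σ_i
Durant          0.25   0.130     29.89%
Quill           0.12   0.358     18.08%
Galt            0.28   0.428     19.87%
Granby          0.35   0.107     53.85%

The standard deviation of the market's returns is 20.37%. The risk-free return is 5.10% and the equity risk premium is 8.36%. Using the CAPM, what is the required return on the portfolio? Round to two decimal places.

β_Durant = 0.130 × 29.89% / 20.37% = 0.1908
β_Quill = 0.358 × 18.08% / 20.37% = 0.3178
β_Galt = 0.428 × 19.87% / 20.37% = 0.4175
β_Granby = 0.107 × 53.85% / 20.37% = 0.2829
β_P = Σ w_i β_i = 0.25×0.1908 + 0.12×0.3178 + 0.28×0.4175 + 0.35×0.2829 = 0.3018
E(R_P) = R_f + β_P × MRP = 5.10% + 0.3018 × 8.36% = 7.62%

7.62%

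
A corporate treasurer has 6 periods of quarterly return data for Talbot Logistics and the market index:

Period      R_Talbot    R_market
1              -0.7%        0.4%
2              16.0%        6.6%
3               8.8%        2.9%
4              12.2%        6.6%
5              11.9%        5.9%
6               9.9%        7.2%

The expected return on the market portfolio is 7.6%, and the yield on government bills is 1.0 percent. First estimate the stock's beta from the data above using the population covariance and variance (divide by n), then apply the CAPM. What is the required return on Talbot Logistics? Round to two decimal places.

Mean R_i = (-0.7 + 16.0 + 8.8 + 12.2 + 11.9 + 9.9) / 6 = 9.6833%
Mean R_m = (0.4 + 6.6 + 2.9 + 6.6 + 5.9 + 7.2) / 6 = 4.9333%
Σ(R_i − R̄_i)(R_m − R̄_m) = 66.2233  ⇒  Cov = 66.2233 / 6 = 11.0372
Σ(R_m − R̄_m)² = 36.3133  ⇒  Var(R_m) = 36.3133 / 6 = 6.0522
β = Cov / Var(R_m) = 11.0372 / 6.0522 = 1.8237
MRP = 7.6% − 1.0% = 6.60%
E(R) = R_f + β × MRP = 1.0% + 1.8237 × 6.6% = 13.04%

13.04%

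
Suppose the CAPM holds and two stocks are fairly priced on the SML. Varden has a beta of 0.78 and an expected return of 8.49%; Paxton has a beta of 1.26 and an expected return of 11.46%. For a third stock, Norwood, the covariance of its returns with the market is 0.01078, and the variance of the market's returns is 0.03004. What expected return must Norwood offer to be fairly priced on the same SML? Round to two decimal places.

5.88%

MRP = (11.46% − 8.49%) / (1.26 − 0.78) = 6.1875%
R_f = 8.49% − 0.78 × 6.1875% = 3.6638%
β_Norwood = Cov / Var(R_m) = 0.01078 / 0.03004 = 0.3589
E(R_Norwood) = R_f + β × MRP = 3.6638% + 0.3589 × 6.1875% = 5.88%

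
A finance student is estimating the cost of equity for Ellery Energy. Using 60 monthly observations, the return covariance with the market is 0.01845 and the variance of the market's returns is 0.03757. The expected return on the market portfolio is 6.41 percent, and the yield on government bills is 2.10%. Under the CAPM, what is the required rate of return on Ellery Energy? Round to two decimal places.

β = Cov(R_i, R_m) / Var(R_m) = 0.01845 / 0.03757 = 0.4911
MRP = 6.41% − 2.10% = 4.31%
E(R) = R_f + β × MRP = 2.10% + 0.4911 × 4.31% = 4.22%

4.22%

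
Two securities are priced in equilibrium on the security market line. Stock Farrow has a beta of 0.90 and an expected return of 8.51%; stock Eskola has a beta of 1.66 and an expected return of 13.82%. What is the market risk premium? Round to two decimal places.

6.99%

Both satisfy E(R) = R_f + β·MRP, so the slope of the SML is
MRP = (13.82% − 8.51%) / (1.66 − 0.90) = 5.31% / 0.76 = 6.9868%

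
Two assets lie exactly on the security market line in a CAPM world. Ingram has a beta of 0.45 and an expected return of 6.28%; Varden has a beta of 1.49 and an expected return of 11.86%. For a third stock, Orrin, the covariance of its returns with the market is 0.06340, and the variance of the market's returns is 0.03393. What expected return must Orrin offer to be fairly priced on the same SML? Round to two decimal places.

MRP = (11.86% − 6.28%) / (1.49 − 0.45) = 5.3654%
R_f = 6.28% − 0.45 × 5.3654% = 3.8656%
β_Orrin = Cov / Var(R_m) = 0.06340 / 0.03393 = 1.8686
E(R_Orrin) = R_f + β × MRP = 3.8656% + 1.8686 × 5.3654% = 13.89%

13.89%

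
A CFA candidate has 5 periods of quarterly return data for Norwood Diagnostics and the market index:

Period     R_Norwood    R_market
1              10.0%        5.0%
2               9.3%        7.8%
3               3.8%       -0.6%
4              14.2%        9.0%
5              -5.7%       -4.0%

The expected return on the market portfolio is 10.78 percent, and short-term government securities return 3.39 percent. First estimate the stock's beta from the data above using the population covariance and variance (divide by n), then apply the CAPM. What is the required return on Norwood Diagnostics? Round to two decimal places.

13.05%

Mean R_i = (10.0 + 9.3 + 3.8 + 14.2 − 5.7) / 5 = 6.3200%
Mean R_m = (5.0 + 7.8 − 0.6 + 9.0 − 4.0) / 5 = 3.4400%
Σ(R_i − R̄_i)(R_m − R̄_m) = 162.1560  ⇒  Cov = 162.1560 / 5 = 32.4312
Σ(R_m − R̄_m)² = 124.0320  ⇒  Var(R_m) = 124.0320 / 5 = 24.8064
β = Cov / Var(R_m) = 32.4312 / 24.8064 = 1.3074
MRP = 10.78% − 3.39% = 7.39%
E(R) = R_f + β × MRP = 3.39% + 1.3074 × 7.39% = 13.05%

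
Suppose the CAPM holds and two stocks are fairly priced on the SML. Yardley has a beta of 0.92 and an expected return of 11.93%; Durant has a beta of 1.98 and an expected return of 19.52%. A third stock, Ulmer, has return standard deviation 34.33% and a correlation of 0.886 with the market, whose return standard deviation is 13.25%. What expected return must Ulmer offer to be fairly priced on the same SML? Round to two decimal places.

MRP = (19.52% − 11.93%) / (1.98 − 0.92) = 7.1604%
R_f = 11.93% − 0.92 × 7.1604% = 5.3424%
β_Ulmer = ρ·σ_i/σ_m = 0.886 × 34.33 / 13.25 = 2.2956
E(R_Ulmer) = R_f + β × MRP = 5.3424% + 2.2956 × 7.1604% = 21.78%

21.78%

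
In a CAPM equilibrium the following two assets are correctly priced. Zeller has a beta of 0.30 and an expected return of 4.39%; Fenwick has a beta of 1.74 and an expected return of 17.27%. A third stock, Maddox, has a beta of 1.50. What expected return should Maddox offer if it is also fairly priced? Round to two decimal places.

15.12%

MRP (SML slope) = (17.27% − 4.39%) / (1.74 − 0.30) = 12.88% / 1.44 = 8.9444%
R_f (intercept) = 4.39% − 0.30 × 8.9444% = 1.7067%
E(R_Maddox) = R_f + β × MRP = 1.7067% + 1.50 × 8.9444% = 15.12%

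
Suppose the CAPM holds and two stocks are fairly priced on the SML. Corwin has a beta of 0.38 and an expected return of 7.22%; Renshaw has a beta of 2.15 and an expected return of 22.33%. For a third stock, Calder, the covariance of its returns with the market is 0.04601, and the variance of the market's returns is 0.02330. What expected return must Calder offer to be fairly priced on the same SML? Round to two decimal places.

20.83%

MRP = (22.33% − 7.22%) / (2.15 − 0.38) = 8.5367%
R_f = 7.22% − 0.38 × 8.5367% = 3.9761%
β_Calder = Cov / Var(R_m) = 0.04601 / 0.02330 = 1.9747
E(R_Calder) = R_f + β × MRP = 3.9761% + 1.9747 × 8.5367% = 20.83%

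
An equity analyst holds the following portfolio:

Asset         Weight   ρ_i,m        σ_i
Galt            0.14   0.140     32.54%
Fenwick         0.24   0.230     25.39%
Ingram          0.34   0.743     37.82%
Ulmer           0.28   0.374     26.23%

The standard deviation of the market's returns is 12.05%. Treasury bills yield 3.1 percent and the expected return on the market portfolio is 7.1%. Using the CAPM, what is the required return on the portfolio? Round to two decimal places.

β_Galt = 0.140 × 32.54% / 12.05% = 0.3781
β_Fenwick = 0.230 × 25.39% / 12.05% = 0.4846
β_Ingram = 0.743 × 37.82% / 12.05% = 2.3320
β_Ulmer = 0.374 × 26.23% / 12.05% = 0.8141
β_P = Σ w_i β_i = 0.14×0.3781 + 0.24×0.4846 + 0.34×2.3320 + 0.28×0.8141 = 1.1901
MRP = 7.1% − 3.1% = 4.00%
E(R_P) = R_f + β_P × MRP = 3.1% + 1.1901 × 4.0% = 7.86%

7.86%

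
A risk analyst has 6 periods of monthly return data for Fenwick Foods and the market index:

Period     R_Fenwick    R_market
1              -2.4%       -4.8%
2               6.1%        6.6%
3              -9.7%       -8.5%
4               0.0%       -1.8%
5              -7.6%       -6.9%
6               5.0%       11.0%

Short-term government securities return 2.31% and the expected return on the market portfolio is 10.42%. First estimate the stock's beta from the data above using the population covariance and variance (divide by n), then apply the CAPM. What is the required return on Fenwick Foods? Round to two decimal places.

Mean R_i = (-2.4 + 6.1 − 9.7 + 0.0 − 7.6 + 5.0) / 6 = -1.4333%
Mean R_m = (-4.8 + 6.6 − 8.5 − 1.8 − 6.9 + 11.0) / 6 = -0.7333%
Σ(R_i − R̄_i)(R_m − R̄_m) = 235.3633  ⇒  Cov = 235.3633 / 6 = 39.2272
Σ(R_m − R̄_m)² = 307.4733  ⇒  Var(R_m) = 307.4733 / 6 = 51.2456
β = Cov / Var(R_m) = 39.2272 / 51.2456 = 0.7655
MRP = 10.42% − 2.31% = 8.11%
E(R) = R_f + β × MRP = 2.31% + 0.7655 × 8.11% = 8.52%

8.52%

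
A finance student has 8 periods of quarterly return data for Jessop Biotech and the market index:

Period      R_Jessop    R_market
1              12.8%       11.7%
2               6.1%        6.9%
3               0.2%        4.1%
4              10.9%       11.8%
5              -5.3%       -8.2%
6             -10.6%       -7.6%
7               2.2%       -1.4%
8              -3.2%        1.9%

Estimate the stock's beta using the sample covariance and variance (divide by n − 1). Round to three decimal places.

Mean R_i = (12.8 + 6.1 + 0.2 + 10.9 − 5.3 − 10.6 + 2.2 − 3.2) / 8 = 1.6375%
Mean R_m = (11.7 + 6.9 + 4.1 + 11.8 − 8.2 − 7.6 − 1.4 + 1.9) / 8 = 2.4000%
Σ(R_i − R̄_i)(R_m − R̄_m) = 404.7100  ⇒  Cov = 404.7100 / 7 = 57.8157
Σ(R_m − R̄_m)² = 425.0400  ⇒  Var(R_m) = 425.0400 / 7 = 60.7200
β = Cov / Var(R_m) = 57.8157 / 60.7200 = 0.9522

0.952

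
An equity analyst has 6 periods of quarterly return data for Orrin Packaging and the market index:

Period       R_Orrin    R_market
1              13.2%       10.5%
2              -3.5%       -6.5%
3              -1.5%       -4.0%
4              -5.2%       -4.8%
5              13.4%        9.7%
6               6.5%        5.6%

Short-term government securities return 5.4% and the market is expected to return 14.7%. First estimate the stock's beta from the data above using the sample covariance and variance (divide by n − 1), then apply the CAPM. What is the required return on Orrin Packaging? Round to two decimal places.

15.32%

Mean R_i = (13.2 − 3.5 − 1.5 − 5.2 + 13.4 + 6.5) / 6 = 3.8167%
Mean R_m = (10.5 − 6.5 − 4.0 − 4.8 + 9.7 + 5.6) / 6 = 1.7500%
Σ(R_i − R̄_i)(R_m − R̄_m) = 318.6150  ⇒  Cov = 318.6150 / 5 = 63.7230
Σ(R_m − R̄_m)² = 298.6150  ⇒  Var(R_m) = 298.6150 / 5 = 59.7230
β = Cov / Var(R_m) = 63.7230 / 59.7230 = 1.0670
MRP = 14.7% − 5.4% = 9.30%
E(R) = R_f + β × MRP = 5.4% + 1.0670 × 9.3% = 15.32%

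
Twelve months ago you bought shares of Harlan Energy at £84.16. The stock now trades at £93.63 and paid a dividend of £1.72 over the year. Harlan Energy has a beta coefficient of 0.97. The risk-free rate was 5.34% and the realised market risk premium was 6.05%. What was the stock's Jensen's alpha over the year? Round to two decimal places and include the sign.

+2.09%

Realised HPR = (P1 + D1 − P0) / P0 = (93.63 + 1.72 − 84.16) / 84.16 = 11.19 / 84.16 = 13.2961%
CAPM required = R_f + β·MRP = 5.34% + 0.97 × 6.05% = 11.2085%
α = realised − required = 13.2961% − 11.2085% = +2.09%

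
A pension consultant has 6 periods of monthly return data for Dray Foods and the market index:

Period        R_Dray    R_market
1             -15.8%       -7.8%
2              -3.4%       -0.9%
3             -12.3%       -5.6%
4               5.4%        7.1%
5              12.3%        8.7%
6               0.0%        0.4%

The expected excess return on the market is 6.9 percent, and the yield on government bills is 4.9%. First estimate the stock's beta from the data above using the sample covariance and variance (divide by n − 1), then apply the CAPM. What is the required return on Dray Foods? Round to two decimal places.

15.78%

Mean R_i = (-15.8 − 3.4 − 12.3 + 5.4 + 12.3 + 0.0) / 6 = -2.3000%
Mean R_m = (-7.8 − 0.9 − 5.6 + 7.1 + 8.7 + 0.4) / 6 = 0.3167%
Σ(R_i − R̄_i)(R_m − R̄_m) = 344.9000  ⇒  Cov = 344.9000 / 5 = 68.9800
Σ(R_m − R̄_m)² = 218.6683  ⇒  Var(R_m) = 218.6683 / 5 = 43.7337
β = Cov / Var(R_m) = 68.9800 / 43.7337 = 1.5773
E(R) = R_f + β × MRP = 4.9% + 1.5773 × 6.9% = 15.78%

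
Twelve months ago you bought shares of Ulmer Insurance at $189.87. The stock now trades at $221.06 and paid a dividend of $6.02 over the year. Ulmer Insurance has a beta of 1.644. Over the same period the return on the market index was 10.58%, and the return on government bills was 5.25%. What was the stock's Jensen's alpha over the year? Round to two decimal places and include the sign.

Realised HPR = (P1 + D1 − P0) / P0 = (221.06 + 6.02 − 189.87) / 189.87 = 37.21 / 189.87 = 19.5976%
MRP = 10.58% − 5.25% = 5.33%
CAPM required = R_f + β·MRP = 5.25% + 1.644 × 5.33% = 14.01252%
α = realised − required = 19.5976% − 14.01252% = +5.59%

+5.59%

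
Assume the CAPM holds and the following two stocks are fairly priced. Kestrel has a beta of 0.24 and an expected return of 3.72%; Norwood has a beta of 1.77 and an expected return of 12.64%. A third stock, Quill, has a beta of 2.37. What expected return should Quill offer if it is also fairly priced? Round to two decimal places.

16.14%

MRP (SML slope) = (12.64% − 3.72%) / (1.77 − 0.24) = 8.92% / 1.53 = 5.8301%
R_f (intercept) = 3.72% − 0.24 × 5.8301% = 2.3208%
E(R_Quill) = R_f + β × MRP = 2.3208% + 2.37 × 5.8301% = 16.14%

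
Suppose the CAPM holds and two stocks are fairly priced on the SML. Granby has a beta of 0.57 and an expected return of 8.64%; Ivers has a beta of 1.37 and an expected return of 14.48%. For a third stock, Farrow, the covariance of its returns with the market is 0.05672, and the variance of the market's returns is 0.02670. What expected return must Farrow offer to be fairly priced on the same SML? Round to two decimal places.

19.99%

MRP = (14.48% − 8.64%) / (1.37 − 0.57) = 7.3000%
R_f = 8.64% − 0.57 × 7.3000% = 4.4790%
β_Farrow = Cov / Var(R_m) = 0.05672 / 0.02670 = 2.1243
E(R_Farrow) = R_f + β × MRP = 4.4790% + 2.1243 × 7.3000% = 19.99%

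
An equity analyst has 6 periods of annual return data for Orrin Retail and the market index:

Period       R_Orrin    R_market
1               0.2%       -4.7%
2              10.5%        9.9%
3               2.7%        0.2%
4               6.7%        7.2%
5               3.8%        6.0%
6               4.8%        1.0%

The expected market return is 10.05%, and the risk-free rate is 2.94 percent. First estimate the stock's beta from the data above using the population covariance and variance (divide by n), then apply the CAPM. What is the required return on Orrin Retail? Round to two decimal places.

Mean R_i = (0.2 + 10.5 + 2.7 + 6.7 + 3.8 + 4.8) / 6 = 4.7833%
Mean R_m = (-4.7 + 9.9 + 0.2 + 7.2 + 6.0 + 1.0) / 6 = 3.2667%
Σ(R_i − R̄_i)(R_m − R̄_m) = 85.6367  ⇒  Cov = 85.6367 / 6 = 14.2728
Σ(R_m − R̄_m)² = 144.9533  ⇒  Var(R_m) = 144.9533 / 6 = 24.1589
β = Cov / Var(R_m) = 14.2728 / 24.1589 = 0.5908
MRP = 10.05% − 2.94% = 7.11%
E(R) = R_f + β × MRP = 2.94% + 0.5908 × 7.11% = 7.14%

7.14%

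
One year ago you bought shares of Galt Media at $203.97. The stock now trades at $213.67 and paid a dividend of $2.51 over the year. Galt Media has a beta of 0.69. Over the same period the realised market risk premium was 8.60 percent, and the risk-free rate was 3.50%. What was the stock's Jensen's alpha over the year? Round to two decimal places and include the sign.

Realised HPR = (P1 + D1 − P0) / P0 = (213.67 + 2.51 − 203.97) / 203.97 = 12.21 / 203.97 = 5.9862%
CAPM required = R_f + β·MRP = 3.50% + 0.69 × 8.60% = 9.4340%
α = realised − required = 5.9862% − 9.4340% = -3.45%

-3.45%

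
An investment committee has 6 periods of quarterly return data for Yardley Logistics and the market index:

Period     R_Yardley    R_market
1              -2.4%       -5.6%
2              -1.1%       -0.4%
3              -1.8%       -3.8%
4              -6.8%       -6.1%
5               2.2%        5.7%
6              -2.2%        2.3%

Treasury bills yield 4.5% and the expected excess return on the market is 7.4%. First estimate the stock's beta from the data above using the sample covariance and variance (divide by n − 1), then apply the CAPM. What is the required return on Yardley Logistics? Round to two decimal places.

8.10%

Mean R_i = (-2.4 − 1.1 − 1.8 − 6.8 + 2.2 − 2.2) / 6 = -2.0167%
Mean R_m = (-5.6 − 0.4 − 3.8 − 6.1 + 5.7 + 2.3) / 6 = -1.3167%
Σ(R_i − R̄_i)(R_m − R̄_m) = 53.7483  ⇒  Cov = 53.7483 / 5 = 10.7497
Σ(R_m − R̄_m)² = 110.5483  ⇒  Var(R_m) = 110.5483 / 5 = 22.1097
β = Cov / Var(R_m) = 10.7497 / 22.1097 = 0.4862
E(R) = R_f + β × MRP = 4.5% + 0.4862 × 7.4% = 8.10%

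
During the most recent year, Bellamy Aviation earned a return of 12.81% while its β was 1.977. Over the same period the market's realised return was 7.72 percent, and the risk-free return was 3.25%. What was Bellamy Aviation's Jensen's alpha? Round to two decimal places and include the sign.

+0.72%

Market excess return = 7.72% − 3.25% = 4.47%
CAPM benchmark = R_f + β(R_m − R_f) = 3.25% + 1.977 × 4.47% = 12.08719%
α = actual − benchmark = 12.81% − 12.08719% = +0.72%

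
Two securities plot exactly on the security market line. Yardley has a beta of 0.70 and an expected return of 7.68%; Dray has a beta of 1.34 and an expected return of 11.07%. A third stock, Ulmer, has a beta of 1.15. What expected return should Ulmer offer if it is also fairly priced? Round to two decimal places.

MRP (SML slope) = (11.07% − 7.68%) / (1.34 − 0.70) = 3.39% / 0.64 = 5.2969%
R_f (intercept) = 7.68% − 0.70 × 5.2969% = 3.9722%
E(R_Ulmer) = R_f + β × MRP = 3.9722% + 1.15 × 5.2969% = 10.06%

10.06%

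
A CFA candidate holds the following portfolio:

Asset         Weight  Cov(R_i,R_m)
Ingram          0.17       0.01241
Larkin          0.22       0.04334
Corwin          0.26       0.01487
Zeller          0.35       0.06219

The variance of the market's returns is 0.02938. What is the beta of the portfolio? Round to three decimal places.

β_Ingram = 0.01241 / 0.02938 = 0.4224
β_Larkin = 0.04334 / 0.02938 = 1.4752
β_Corwin = 0.01487 / 0.02938 = 0.5061
β_Zeller = 0.06219 / 0.02938 = 2.1167
β_P = Σ w_i β_i = 0.17×0.4224 + 0.22×1.4752 + 0.26×0.5061 + 0.35×2.1167 = 1.2688

1.269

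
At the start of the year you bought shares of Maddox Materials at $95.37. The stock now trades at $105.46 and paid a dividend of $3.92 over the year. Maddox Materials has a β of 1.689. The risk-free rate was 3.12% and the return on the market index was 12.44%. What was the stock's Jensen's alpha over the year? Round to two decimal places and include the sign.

Realised HPR = (P1 + D1 − P0) / P0 = (105.46 + 3.92 − 95.37) / 95.37 = 14.01 / 95.37 = 14.6902%
MRP = 12.44% − 3.12% = 9.32%
CAPM required = R_f + β·MRP = 3.12% + 1.689 × 9.32% = 18.86148%
α = realised − required = 14.6902% − 18.86148% = -4.17%

-4.17%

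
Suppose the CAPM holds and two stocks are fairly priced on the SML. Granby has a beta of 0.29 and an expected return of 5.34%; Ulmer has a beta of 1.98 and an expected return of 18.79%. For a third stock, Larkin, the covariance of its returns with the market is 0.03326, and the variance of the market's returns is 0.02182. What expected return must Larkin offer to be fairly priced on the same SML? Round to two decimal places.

MRP = (18.79% − 5.34%) / (1.98 − 0.29) = 7.9586%
R_f = 5.34% − 0.29 × 7.9586% = 3.0320%
β_Larkin = Cov / Var(R_m) = 0.03326 / 0.02182 = 1.5243
E(R_Larkin) = R_f + β × MRP = 3.0320% + 1.5243 × 7.9586% = 15.16%

15.16%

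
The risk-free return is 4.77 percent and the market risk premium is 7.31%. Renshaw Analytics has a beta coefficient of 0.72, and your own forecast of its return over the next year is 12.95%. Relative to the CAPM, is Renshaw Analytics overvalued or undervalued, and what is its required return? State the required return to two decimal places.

Undervalued; required return 10.03%

Required return = R_f + β·MRP = 4.77% + 0.72 × 7.31% = 10.03%
Forecast 12.95% > required 10.03% → the stock plots above the SML → undervalued.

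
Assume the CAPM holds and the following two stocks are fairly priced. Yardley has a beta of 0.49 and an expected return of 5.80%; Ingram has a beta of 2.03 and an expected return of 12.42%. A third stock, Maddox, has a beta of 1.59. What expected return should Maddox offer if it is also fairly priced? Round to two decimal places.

MRP (SML slope) = (12.42% − 5.80%) / (2.03 − 0.49) = 6.62% / 1.54 = 4.2987%
R_f (intercept) = 5.80% − 0.49 × 4.2987% = 3.6936%
E(R_Maddox) = R_f + β × MRP = 3.6936% + 1.59 × 4.2987% = 10.53%

10.53%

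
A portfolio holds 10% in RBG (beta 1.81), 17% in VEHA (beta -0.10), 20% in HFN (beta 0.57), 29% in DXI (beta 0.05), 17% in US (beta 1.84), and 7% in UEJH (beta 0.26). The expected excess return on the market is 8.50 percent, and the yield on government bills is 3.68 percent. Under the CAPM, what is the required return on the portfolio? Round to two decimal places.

8.98%

β_P = Σ w_i β_i = 0.10×1.81 + 0.17×-0.10 + 0.20×0.57 + 0.29×0.05 + 0.17×1.84 + 0.07×0.26 = 0.6235
E(R_P) = R_f + β_P × MRP = 3.68% + 0.6235 × 8.50% = 8.98%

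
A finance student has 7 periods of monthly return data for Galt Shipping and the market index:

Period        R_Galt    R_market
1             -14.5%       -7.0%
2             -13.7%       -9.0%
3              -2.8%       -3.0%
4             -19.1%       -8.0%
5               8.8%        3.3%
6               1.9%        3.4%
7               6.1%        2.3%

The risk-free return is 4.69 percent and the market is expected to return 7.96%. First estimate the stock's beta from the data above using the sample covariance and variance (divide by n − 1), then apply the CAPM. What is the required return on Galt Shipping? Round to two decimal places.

Mean R_i = (-14.5 − 13.7 − 2.8 − 19.1 + 8.8 + 1.9 + 6.1) / 7 = -4.7571%
Mean R_m = (-7.0 − 9.0 − 3.0 − 8.0 + 3.3 + 3.4 + 2.3) / 7 = -2.5714%
Σ(R_i − R̄_i)(R_m − R̄_m) = 349.9014  ⇒  Cov = 349.9014 / 6 = 58.3169
Σ(R_m − R̄_m)² = 184.4543  ⇒  Var(R_m) = 184.4543 / 6 = 30.7424
β = Cov / Var(R_m) = 58.3169 / 30.7424 = 1.8970
MRP = 7.96% − 4.69% = 3.27%
E(R) = R_f + β × MRP = 4.69% + 1.8970 × 3.27% = 10.89%

10.89%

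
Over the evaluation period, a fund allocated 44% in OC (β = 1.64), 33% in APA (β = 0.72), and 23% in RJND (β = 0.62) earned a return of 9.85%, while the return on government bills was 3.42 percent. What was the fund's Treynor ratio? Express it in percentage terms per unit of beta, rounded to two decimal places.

5.84%

β_P = 0.44×1.64 + 0.33×0.72 + 0.23×0.62 = 1.1018
Treynor = (R_P − R_f) / β_P = (9.85% − 3.42%) / 1.1018 = 6.43% / 1.1018 = 5.84%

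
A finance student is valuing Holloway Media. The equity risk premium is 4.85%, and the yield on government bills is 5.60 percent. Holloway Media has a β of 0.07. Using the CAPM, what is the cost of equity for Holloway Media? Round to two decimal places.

E(R) = R_f + β × MRP = 5.60% + 0.07 × 4.85% = 5.94%

5.94%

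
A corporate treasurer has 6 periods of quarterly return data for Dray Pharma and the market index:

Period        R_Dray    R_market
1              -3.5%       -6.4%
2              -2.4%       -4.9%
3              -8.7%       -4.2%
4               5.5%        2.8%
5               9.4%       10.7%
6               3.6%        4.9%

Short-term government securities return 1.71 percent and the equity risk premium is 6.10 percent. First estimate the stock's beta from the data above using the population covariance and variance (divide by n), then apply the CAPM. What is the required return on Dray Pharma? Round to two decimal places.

7.14%

Mean R_i = (-3.5 − 2.4 − 8.7 + 5.5 + 9.4 + 3.6) / 6 = 0.6500%
Mean R_m = (-6.4 − 4.9 − 4.2 + 2.8 + 10.7 + 4.9) / 6 = 0.4833%
Σ(R_i − R̄_i)(R_m − R̄_m) = 202.4350  ⇒  Cov = 202.4350 / 6 = 33.7392
Σ(R_m − R̄_m)² = 227.5483  ⇒  Var(R_m) = 227.5483 / 6 = 37.9247
β = Cov / Var(R_m) = 33.7392 / 37.9247 = 0.8896
E(R) = R_f + β × MRP = 1.71% + 0.8896 × 6.10% = 7.14%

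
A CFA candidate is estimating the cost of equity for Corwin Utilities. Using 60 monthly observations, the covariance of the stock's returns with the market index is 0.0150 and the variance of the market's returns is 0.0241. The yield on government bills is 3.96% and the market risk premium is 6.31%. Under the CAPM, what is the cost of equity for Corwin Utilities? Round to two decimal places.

7.89%

β = Cov(R_i, R_m) / Var(R_m) = 0.0150 / 0.0241 = 0.6224
E(R) = R_f + β × MRP = 3.96% + 0.6224 × 6.31% = 7.89%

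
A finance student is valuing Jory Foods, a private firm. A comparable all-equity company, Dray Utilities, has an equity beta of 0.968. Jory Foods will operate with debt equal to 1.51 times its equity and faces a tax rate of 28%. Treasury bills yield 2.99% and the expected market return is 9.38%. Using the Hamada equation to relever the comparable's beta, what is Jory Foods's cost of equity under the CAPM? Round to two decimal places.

β_L = β_U × [1 + (1 − t)(D/E)] = 0.968 × [1 + (1 − 0.28) × 1.51]
    = 0.968 × [1 + 0.72 × 1.51] = 0.968 × 2.0872 = 2.0204
MRP = 9.38% − 2.99% = 6.39%
E(R) = R_f + β_L × MRP = 2.99% + 2.0204 × 6.39% = 15.90%

15.90%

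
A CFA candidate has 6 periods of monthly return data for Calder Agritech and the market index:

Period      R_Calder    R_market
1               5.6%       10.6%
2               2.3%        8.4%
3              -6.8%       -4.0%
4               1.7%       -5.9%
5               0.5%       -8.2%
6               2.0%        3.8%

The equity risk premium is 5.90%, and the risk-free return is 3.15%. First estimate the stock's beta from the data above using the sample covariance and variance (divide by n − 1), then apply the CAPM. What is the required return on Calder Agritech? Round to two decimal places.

Mean R_i = (5.6 + 2.3 − 6.8 + 1.7 + 0.5 + 2.0) / 6 = 0.8833%
Mean R_m = (10.6 + 8.4 − 4.0 − 5.9 − 8.2 + 3.8) / 6 = 0.7833%
Σ(R_i − R̄_i)(R_m − R̄_m) = 95.1983  ⇒  Cov = 95.1983 / 5 = 19.0397
Σ(R_m − R̄_m)² = 311.7283  ⇒  Var(R_m) = 311.7283 / 5 = 62.3457
β = Cov / Var(R_m) = 19.0397 / 62.3457 = 0.3054
E(R) = R_f + β × MRP = 3.15% + 0.3054 × 5.90% = 4.95%

4.95%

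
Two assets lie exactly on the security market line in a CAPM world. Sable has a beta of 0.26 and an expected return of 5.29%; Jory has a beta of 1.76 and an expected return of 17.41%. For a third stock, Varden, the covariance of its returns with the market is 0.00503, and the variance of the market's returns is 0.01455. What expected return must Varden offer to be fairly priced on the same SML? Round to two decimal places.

5.98%

MRP = (17.41% − 5.29%) / (1.76 − 0.26) = 8.0800%
R_f = 5.29% − 0.26 × 8.0800% = 3.1892%
β_Varden = Cov / Var(R_m) = 0.00503 / 0.01455 = 0.3457
E(R_Varden) = R_f + β × MRP = 3.1892% + 0.3457 × 8.0800% = 5.98%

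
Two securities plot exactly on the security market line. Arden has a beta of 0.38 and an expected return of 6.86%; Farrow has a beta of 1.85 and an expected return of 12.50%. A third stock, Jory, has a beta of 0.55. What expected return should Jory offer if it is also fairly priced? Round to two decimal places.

MRP (SML slope) = (12.50% − 6.86%) / (1.85 − 0.38) = 5.64% / 1.47 = 3.8367%
R_f (intercept) = 6.86% − 0.38 × 3.8367% = 5.4021%
E(R_Jory) = R_f + β × MRP = 5.4021% + 0.55 × 3.8367% = 7.51%

7.51%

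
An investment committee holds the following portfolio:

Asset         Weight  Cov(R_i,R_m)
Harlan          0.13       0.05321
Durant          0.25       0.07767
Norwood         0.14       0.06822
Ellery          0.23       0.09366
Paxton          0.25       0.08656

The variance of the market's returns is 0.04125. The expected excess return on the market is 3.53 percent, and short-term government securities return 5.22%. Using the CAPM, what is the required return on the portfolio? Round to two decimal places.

11.99%

β_Harlan = 0.05321 / 0.04125 = 1.2899
β_Durant = 0.07767 / 0.04125 = 1.8829
β_Norwood = 0.06822 / 0.04125 = 1.6538
β_Ellery = 0.09366 / 0.04125 = 2.2705
β_Paxton = 0.08656 / 0.04125 = 2.0984
β_P = Σ w_i β_i = 0.13×1.2899 + 0.25×1.8829 + 0.14×1.6538 + 0.23×2.2705 + 0.25×2.0984 = 1.9168
E(R_P) = R_f + β_P × MRP = 5.22% + 1.9168 × 3.53% = 11.99%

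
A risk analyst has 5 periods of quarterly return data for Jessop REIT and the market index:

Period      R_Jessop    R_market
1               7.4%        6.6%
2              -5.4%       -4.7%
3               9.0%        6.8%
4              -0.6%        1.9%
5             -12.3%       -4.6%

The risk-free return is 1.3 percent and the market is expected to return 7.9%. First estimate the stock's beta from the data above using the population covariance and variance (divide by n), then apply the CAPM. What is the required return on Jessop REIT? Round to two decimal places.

Mean R_i = (7.4 − 5.4 + 9.0 − 0.6 − 12.3) / 5 = -0.3800%
Mean R_m = (6.6 − 4.7 + 6.8 + 1.9 − 4.6) / 5 = 1.2000%
Σ(R_i − R̄_i)(R_m − R̄_m) = 193.1400  ⇒  Cov = 193.1400 / 5 = 38.6280
Σ(R_m − R̄_m)² = 129.4600  ⇒  Var(R_m) = 129.4600 / 5 = 25.8920
β = Cov / Var(R_m) = 38.6280 / 25.8920 = 1.4919
MRP = 7.9% − 1.3% = 6.60%
E(R) = R_f + β × MRP = 1.3% + 1.4919 × 6.6% = 11.15%

11.15%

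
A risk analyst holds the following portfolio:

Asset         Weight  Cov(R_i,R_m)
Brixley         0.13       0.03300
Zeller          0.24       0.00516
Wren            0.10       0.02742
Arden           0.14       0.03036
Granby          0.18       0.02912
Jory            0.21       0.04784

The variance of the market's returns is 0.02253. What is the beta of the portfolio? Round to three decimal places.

1.234

β_Brixley = 0.03300 / 0.02253 = 1.4647
β_Zeller = 0.00516 / 0.02253 = 0.2290
β_Wren = 0.02742 / 0.02253 = 1.2170
β_Arden = 0.03036 / 0.02253 = 1.3475
β_Granby = 0.02912 / 0.02253 = 1.2925
β_Jory = 0.04784 / 0.02253 = 2.1234
β_P = Σ w_i β_i = 0.13×1.4647 + 0.24×0.2290 + 0.10×1.2170 + 0.14×1.3475 + 0.18×1.2925 + 0.21×2.1234 = 1.2343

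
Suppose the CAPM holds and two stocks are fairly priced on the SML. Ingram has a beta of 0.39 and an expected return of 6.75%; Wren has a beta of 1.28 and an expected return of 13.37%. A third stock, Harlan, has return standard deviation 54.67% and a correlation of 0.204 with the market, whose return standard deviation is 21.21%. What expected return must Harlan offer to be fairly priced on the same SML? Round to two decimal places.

MRP = (13.37% − 6.75%) / (1.28 − 0.39) = 7.4382%
R_f = 6.75% − 0.39 × 7.4382% = 3.8491%
β_Harlan = ρ·σ_i/σ_m = 0.204 × 54.67 / 21.21 = 0.5258
E(R_Harlan) = R_f + β × MRP = 3.8491% + 0.5258 × 7.4382% = 7.76%

7.76%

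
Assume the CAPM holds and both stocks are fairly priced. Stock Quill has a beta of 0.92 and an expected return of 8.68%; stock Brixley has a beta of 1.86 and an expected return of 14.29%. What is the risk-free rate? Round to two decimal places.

3.19%

Both satisfy E(R) = R_f + β·MRP, so the slope of the SML is
MRP = (14.29% − 8.68%) / (1.86 − 0.92) = 5.61% / 0.94 = 5.9681%
R_f = E(R_Quill) − β_Quill·MRP = 8.68% − 0.92 × 5.9681% = 3.1893%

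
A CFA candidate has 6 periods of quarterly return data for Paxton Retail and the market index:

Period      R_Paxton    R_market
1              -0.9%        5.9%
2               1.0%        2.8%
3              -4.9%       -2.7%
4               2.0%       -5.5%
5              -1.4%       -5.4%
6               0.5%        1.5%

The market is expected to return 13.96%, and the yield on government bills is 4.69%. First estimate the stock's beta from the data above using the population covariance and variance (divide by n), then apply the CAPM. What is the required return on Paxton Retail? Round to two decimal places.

5.19%

Mean R_i = (-0.9 + 1.0 − 4.9 + 2.0 − 1.4 + 0.5) / 6 = -0.6167%
Mean R_m = (5.9 + 2.8 − 2.7 − 5.5 − 5.4 + 1.5) / 6 = -0.5667%
Σ(R_i − R̄_i)(R_m − R̄_m) = 5.9333  ⇒  Cov = 5.9333 / 6 = 0.9889
Σ(R_m − R̄_m)² = 109.6733  ⇒  Var(R_m) = 109.6733 / 6 = 18.2789
β = Cov / Var(R_m) = 0.9889 / 18.2789 = 0.0541
MRP = 13.96% − 4.69% = 9.27%
E(R) = R_f + β × MRP = 4.69% + 0.0541 × 9.27% = 5.19%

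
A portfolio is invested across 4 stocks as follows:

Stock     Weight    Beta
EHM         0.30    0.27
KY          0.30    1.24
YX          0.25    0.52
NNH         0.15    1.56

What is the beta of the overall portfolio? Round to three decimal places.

β_P = Σ w_i β_i = 0.30×0.27 + 0.30×1.24 + 0.25×0.52 + 0.15×1.56 = 0.8170

0.817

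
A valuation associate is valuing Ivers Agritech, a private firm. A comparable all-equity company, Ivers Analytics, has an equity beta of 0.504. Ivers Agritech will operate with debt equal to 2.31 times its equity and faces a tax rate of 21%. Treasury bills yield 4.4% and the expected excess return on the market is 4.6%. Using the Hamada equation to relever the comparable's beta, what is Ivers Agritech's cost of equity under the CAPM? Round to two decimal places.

10.95%

β_L = β_U × [1 + (1 − t)(D/E)] = 0.504 × [1 + (1 − 0.21) × 2.31]
    = 0.504 × [1 + 0.79 × 2.31] = 0.504 × 2.8249 = 1.4237
E(R) = R_f + β_L × MRP = 4.4% + 1.4237 × 4.6% = 10.95%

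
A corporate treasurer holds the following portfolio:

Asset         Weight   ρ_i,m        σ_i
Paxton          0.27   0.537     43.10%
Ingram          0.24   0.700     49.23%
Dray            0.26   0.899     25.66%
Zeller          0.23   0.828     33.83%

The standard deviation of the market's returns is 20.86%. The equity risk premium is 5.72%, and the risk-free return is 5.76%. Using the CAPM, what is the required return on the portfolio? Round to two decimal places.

13.15%

β_Paxton = 0.537 × 43.10% / 20.86% = 1.1095
β_Ingram = 0.700 × 49.23% / 20.86% = 1.6520
β_Dray = 0.899 × 25.66% / 20.86% = 1.1059
β_Zeller = 0.828 × 33.83% / 20.86% = 1.3428
β_P = Σ w_i β_i = 0.27×1.1095 + 0.24×1.6520 + 0.26×1.1059 + 0.23×1.3428 = 1.2924
E(R_P) = R_f + β_P × MRP = 5.76% + 1.2924 × 5.72% = 13.15%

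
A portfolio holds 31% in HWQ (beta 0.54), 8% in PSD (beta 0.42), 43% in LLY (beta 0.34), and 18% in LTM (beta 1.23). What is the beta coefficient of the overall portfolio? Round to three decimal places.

0.569

β_P = Σ w_i β_i = 0.31×0.54 + 0.08×0.42 + 0.43×0.34 + 0.18×1.23 = 0.5686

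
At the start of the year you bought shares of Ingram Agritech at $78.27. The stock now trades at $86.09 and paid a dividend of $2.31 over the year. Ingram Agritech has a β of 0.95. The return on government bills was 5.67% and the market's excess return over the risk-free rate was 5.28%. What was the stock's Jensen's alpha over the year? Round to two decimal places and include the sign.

+2.26%

Realised HPR = (P1 + D1 − P0) / P0 = (86.09 + 2.31 − 78.27) / 78.27 = 10.13 / 78.27 = 12.9424%
CAPM required = R_f + β·MRP = 5.67% + 0.95 × 5.28% = 10.6860%
α = realised − required = 12.9424% − 10.6860% = +2.26%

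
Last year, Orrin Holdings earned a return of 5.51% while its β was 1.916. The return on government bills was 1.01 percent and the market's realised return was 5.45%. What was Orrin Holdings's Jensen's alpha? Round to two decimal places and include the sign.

-4.01%

Market excess return = 5.45% − 1.01% = 4.44%
CAPM benchmark = R_f + β(R_m − R_f) = 1.01% + 1.916 × 4.44% = 9.51704%
α = actual − benchmark = 5.51% − 9.51704% = -4.01%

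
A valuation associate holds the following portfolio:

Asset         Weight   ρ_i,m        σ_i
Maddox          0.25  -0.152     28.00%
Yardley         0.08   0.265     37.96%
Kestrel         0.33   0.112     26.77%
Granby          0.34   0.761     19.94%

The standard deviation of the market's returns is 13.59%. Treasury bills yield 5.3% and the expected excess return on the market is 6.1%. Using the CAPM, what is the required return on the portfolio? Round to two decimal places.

β_Maddox = -0.152 × 28.00% / 13.59% = -0.3132
β_Yardley = 0.265 × 37.96% / 13.59% = 0.7402
β_Kestrel = 0.112 × 26.77% / 13.59% = 0.2206
β_Granby = 0.761 × 19.94% / 13.59% = 1.1166
β_P = Σ w_i β_i = 0.25×-0.3132 + 0.08×0.7402 + 0.33×0.2206 + 0.34×1.1166 = 0.4334
E(R_P) = R_f + β_P × MRP = 5.3% + 0.4334 × 6.1% = 7.94%

7.94%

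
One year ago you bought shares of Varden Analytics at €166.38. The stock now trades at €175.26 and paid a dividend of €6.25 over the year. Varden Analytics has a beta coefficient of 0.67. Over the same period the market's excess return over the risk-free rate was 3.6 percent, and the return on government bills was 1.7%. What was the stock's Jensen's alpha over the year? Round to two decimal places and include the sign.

+4.98%

Realised HPR = (P1 + D1 − P0) / P0 = (175.26 + 6.25 − 166.38) / 166.38 = 15.13 / 166.38 = 9.0936%
CAPM required = R_f + β·MRP = 1.7% + 0.67 × 3.6% = 4.1120%
α = realised − required = 9.0936% − 4.1120% = +4.98%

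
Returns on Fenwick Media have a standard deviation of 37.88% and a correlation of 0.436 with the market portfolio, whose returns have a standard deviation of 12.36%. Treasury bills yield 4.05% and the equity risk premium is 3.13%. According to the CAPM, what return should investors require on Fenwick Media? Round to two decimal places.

8.23%

β = ρ × σ_i / σ_m = 0.436 × 37.88% / 12.36% = 1.3362
E(R) = 4.05% + 1.3362 × 3.13% = 8.23%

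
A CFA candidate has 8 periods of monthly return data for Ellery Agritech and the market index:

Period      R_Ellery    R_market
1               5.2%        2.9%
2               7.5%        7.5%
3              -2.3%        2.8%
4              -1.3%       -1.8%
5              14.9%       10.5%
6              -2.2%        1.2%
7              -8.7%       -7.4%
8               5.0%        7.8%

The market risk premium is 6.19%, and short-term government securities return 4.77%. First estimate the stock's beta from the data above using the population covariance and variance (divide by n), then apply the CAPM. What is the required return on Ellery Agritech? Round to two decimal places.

11.95%

Mean R_i = (5.2 + 7.5 − 2.3 − 1.3 + 14.9 − 2.2 − 8.7 + 5.0) / 8 = 2.2625%
Mean R_m = (2.9 + 7.5 + 2.8 − 1.8 + 10.5 + 1.2 − 7.4 + 7.8) / 8 = 2.9375%
Σ(R_i − R̄_i)(R_m − R̄_m) = 271.2513  ⇒  Cov = 271.2513 / 8 = 33.9064
Σ(R_m − R̄_m)² = 233.9988  ⇒  Var(R_m) = 233.9988 / 8 = 29.2499
β = Cov / Var(R_m) = 33.9064 / 29.2499 = 1.1592
E(R) = R_f + β × MRP = 4.77% + 1.1592 × 6.19% = 11.95%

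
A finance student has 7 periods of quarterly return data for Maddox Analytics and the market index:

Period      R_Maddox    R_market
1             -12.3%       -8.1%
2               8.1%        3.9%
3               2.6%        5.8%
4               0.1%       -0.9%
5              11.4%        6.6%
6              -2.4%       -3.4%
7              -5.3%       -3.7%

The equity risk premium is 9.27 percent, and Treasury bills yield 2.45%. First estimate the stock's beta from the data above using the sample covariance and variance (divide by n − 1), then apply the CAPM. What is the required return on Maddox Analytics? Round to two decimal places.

Mean R_i = (-12.3 + 8.1 + 2.6 + 0.1 + 11.4 − 2.4 − 5.3) / 7 = 0.3143%
Mean R_m = (-8.1 + 3.9 + 5.8 − 0.9 + 6.6 − 3.4 − 3.7) / 7 = 0.0286%
Σ(R_i − R̄_i)(R_m − R̄_m) = 249.1571  ⇒  Cov = 249.1571 / 6 = 41.5262
Σ(R_m − R̄_m)² = 184.0743  ⇒  Var(R_m) = 184.0743 / 6 = 30.6791
β = Cov / Var(R_m) = 41.5262 / 30.6791 = 1.3536
E(R) = R_f + β × MRP = 2.45% + 1.3536 × 9.27% = 15.00%

15.00%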